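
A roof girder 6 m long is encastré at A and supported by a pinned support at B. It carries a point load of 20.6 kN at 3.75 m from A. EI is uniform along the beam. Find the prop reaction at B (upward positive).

Take the reaction at B as the redundant and release it; the primary structure is a cantilever fixed at A.
Deflection at B on the released cantilever, summing each load's contribution:
  point load 20.6 at a = 3.75: Pa²(3L − a)/(6EI) = 688/EI
Tip deflection under a unit load at B: L³/(3EI) = 72/EI.
The prop prevents deflection at B: R_B = δ_0/δ_{BB} = 688/72 = 9.556 kN.

R_B = 9.556 kN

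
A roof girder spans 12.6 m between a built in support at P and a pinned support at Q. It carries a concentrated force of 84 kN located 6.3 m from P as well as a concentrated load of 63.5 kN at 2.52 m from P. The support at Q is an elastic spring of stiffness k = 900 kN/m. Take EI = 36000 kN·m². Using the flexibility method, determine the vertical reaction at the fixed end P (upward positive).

R_P = 119.4 kN

Release the roller at Q. Primary structure: cantilever fixed at P.
Free-end deflection of the primary structure under the applied loading (downward +):
  point load 84 at a = 6.3: Pa²(3L − a)/(6EI) = 17503/EI
  point load 63.5 at a = 2.52: Pa²(3L − a)/(6EI) = 2371/EI
  δ_0 = 19874/EI
Tip deflection under a unit load at Q: L³/(3EI) = 666.8/EI.
With EI = 36000 kN·m²: δ_0 = 0.55207 m and δ_{QQ} = 0.018522 m/kN.
Compatibility — the spring shortens by R_Q/k under the reaction it provides: δ_0 − R_Q·δ_{QQ} = R_Q/k. With 1/k = 0.001111 m/kN, R_Q = δ_0 / (δ_{QQ} + 1/k) = 0.55207 / (0.018522 + 0.001111) = 28.12 kN.
Vertical equilibrium: R_P = ΣP − R_Q = 147.5 − 28.12 = 119.4 kN.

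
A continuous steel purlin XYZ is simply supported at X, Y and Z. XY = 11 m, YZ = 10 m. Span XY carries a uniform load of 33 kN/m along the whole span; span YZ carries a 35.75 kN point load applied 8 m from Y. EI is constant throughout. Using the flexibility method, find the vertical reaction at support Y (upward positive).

R_Y = 241.7 kN

Insert a hinge at Y; M_Y is the redundant, and each span becomes simply supported.
Rotations at Y on the released spans (each span's end-slope, ×1/EI):
  span XY: UDL 33: wL³/(24EI) = 1830/EI
  span YZ: point load 35.75 at a = 8: Pab(L + b)/(6LEI) = 114.4/EI
  relative rotation θ_0 = (1830 + 114.4)/EI = 1945/EI
A unit hogging moment at Y produces rotation L₁/(3EI) + L₂/(3EI) = 7/EI.
Slope continuity at Y: θ_0 = M_Y·7/EI, so M_Y = 1945/7 = 277.8 kN·m (hogging).
Span XY, ΣM about X with M_Y applied at Y: R_Y^{XY}·11 = 1996 + 277.8, so R_Y^{XY} = 206.8 kN and R_X = 363 − 206.8 = 156.2 kN.
Span YZ, ΣM about Z: R_Y^{YZ}·10 = 71.5 + 277.8, so R_Y^{YZ} = 34.93 kN and R_Z = 35.75 − 34.93 = 0.8211 kN.
R_Y = 206.8 + 34.93 = 241.7 kN.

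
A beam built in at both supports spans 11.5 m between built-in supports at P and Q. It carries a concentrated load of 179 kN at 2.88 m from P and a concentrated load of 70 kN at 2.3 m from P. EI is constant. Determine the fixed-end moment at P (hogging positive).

Take the two fixed-end moments M_P, M_Q as redundants; the released structure is the simple span PQ.
On the primary (simply-supported) span, the end slopes from the loading are:
  at P: point load 179 at a = 2.88: Pab(L + b)/(6LEI) = 1296/EI
  at Q: point load 179 at a = 2.88: Pab(L + a)/(6LEI) = 926.1/EI
  at P: point load 70 at a = 2.3: Pab(L + b)/(6LEI) = 444.4/EI
  at Q: point load 70 at a = 2.3: Pab(L + a)/(6LEI) = 296.2/EI
  θ_P0 = 1740/EI,  θ_Q0 = 1222/EI
Flexibility coefficients: a unit moment at one end gives L/(3EI) there and L/(6EI) at the far end, so f₁₁ = f₂₂ = 3.833/EI and f₁₂ = f₂₁ = 1.917/EI.
Compatibility — zero rotation at each built-in end:
  3.833 M_P + 1.917 M_Q = 1740
  1.917 M_P + 3.833 M_Q = 1222
Solving the pair gives M_P = 392.7 kN·m and M_Q = 122.5 kN·m (hogging).

M_P = 392.7 kN·m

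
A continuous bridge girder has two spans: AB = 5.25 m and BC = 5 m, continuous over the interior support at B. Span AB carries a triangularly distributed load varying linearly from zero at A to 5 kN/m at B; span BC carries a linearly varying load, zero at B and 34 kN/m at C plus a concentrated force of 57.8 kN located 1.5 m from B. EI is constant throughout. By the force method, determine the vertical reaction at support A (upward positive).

R_A = -5.922 kN

Release continuity at B by inserting a hinge; the redundant is the internal moment M_B. The primary structure is two simply-supported spans AB and BC.
End slopes at the hinge B, treating each span as simply supported:
  span AB: triangular load, peak 5: w₀L³/(45EI) = 16.08/EI
  span BC: triangular load, peak 34: 7w₀L³/(360EI) = 82.64/EI
  span BC: point load 57.8 at a = 1.5: Pab(L + b)/(6LEI) = 85.98/EI
  relative rotation θ_0 = (16.08 + 168.6)/EI = 184.7/EI
A unit hogging moment at B produces rotation L₁/(3EI) + L₂/(3EI) = 3.417/EI.
Compatibility: M_B·(L₁+L₂)/(3EI) = θ_0, giving M_B = 54.06 kN·m (hogging).
Span AB, ΣM about A with M_B applied at B: R_B^{AB}·5.25 = 45.94 + 54.06, so R_B^{AB} = 19.05 kN and R_A = 13.12 − 19.05 = -5.922 kN.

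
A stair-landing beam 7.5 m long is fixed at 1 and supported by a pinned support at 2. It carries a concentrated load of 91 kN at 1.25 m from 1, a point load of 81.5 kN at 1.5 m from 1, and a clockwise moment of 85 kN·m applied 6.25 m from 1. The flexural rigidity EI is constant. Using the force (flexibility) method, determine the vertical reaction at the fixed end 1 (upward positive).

Take the reaction at 2 as the redundant and release it; the primary structure is a cantilever fixed at 1.
Free-end deflection of the primary structure under the applied loading (downward +):
  point load 91 at a = 1.25: Pa²(3L − a)/(6EI) = 503.6/EI
  point load 81.5 at a = 1.5: Pa²(3L − a)/(6EI) = 641.8/EI
  clockwise couple 85 at a = 6.25: M₀a(2L − a)/(2EI) = 2324/EI
  δ_0 = 3470/EI
Tip deflection under a unit load at 2: L³/(3EI) = 140.6/EI.
Compatibility at 2: δ_0 − R_2·δ_{22} = 0, so R_2 = 3470/140.6 = 24.67 kN.
Vertical equilibrium: R_1 = ΣP − R_2 = 172.5 − 24.67 = 147.8 kN.

R_1 = 147.8 kN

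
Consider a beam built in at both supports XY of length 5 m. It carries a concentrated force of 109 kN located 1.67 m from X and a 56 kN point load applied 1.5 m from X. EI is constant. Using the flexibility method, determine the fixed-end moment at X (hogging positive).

Take the two fixed-end moments M_X, M_Y as redundants; the released structure is the simple span XY.
End rotations of the released simple span under the applied load (×1/EI):
  at X: point load 109 at a = 1.67: Pab(L + b)/(6LEI) = 168.3/EI
  at Y: point load 109 at a = 1.67: Pab(L + a)/(6LEI) = 134.8/EI
  at X: point load 56 at a = 1.5: Pab(L + b)/(6LEI) = 83.3/EI
  at Y: point load 56 at a = 1.5: Pab(L + a)/(6LEI) = 63.7/EI
  θ_X0 = 251.6/EI,  θ_Y0 = 198.5/EI
Flexibility coefficients: a unit moment at one end gives L/(3EI) there and L/(6EI) at the far end, so f₁₁ = f₂₂ = 1.667/EI and f₁₂ = f₂₁ = 0.8333/EI.
Compatibility — zero rotation at each built-in end:
  1.667 M_X + 0.8333 M_Y = 251.6
  0.8333 M_X + 1.667 M_Y = 198.5
Solving the pair gives M_X = 121.9 kN·m and M_Y = 58.13 kN·m (hogging).

M_X = 121.9 kN·m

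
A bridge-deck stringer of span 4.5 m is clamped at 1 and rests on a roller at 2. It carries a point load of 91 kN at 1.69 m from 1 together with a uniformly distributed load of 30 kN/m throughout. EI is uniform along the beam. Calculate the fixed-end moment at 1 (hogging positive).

M_1 = 153.9 kN·m

Choose R_2 as the redundant. The primary structure is the cantilever fixed at 1.
Free-end deflection of the primary structure under the applied loading (downward +):
  point load 91 at a = 1.69: Pa²(3L − a)/(6EI) = 511.6/EI
  UDL 30: wL⁴/(8EI) = 1538/EI
  δ_0 = 2049/EI
Flexibility coefficient — unit upward force at 2: δ_{22} = L³/(3EI) = 30.38/EI.
Compatibility at 2: δ_0 − R_2·δ_{22} = 0, so R_2 = 2049/30.38 = 67.47 kN.
Moment equilibrium about 1: M_1 = Σ(load moments about 1) − R_2·L = 457.5 − 67.47×4.5 = 153.9 kN·m.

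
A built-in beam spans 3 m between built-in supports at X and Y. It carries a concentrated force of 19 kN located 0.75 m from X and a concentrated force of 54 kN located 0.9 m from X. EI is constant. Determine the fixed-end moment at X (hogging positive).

M_X = 31.83 kN·m

Release both end moments; the primary structure is a simply-supported span XY with redundants M_X and M_Y.
Simple-span end rotations at X and Y under the given loads:
  at X: point load 19 at a = 0.75: Pab(L + b)/(6LEI) = 9.352/EI
  at Y: point load 19 at a = 0.75: Pab(L + a)/(6LEI) = 6.68/EI
  at X: point load 54 at a = 0.9: Pab(L + b)/(6LEI) = 28.92/EI
  at Y: point load 54 at a = 0.9: Pab(L + a)/(6LEI) = 22.11/EI
  θ_X0 = 38.27/EI,  θ_Y0 = 28.79/EI
Flexibility coefficients: a unit moment at one end gives L/(3EI) there and L/(6EI) at the far end, so f₁₁ = f₂₂ = 1/EI and f₁₂ = f₂₁ = 0.5/EI.
Compatibility — zero rotation at each built-in end:
  1 M_X + 0.5 M_Y = 38.27
  0.5 M_X + 1 M_Y = 28.79
Solving the pair gives M_X = 31.83 kN·m and M_Y = 12.88 kN·m (hogging).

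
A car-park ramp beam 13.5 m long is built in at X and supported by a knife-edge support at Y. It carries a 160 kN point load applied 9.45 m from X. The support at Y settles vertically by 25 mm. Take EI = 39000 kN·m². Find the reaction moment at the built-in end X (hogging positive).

Remove the prop at Y; the released (primary) structure is a cantilever built in at X.
Free-end deflection of the primary structure under the applied loading (downward +):
  point load 160 at a = 9.45: Pa²(3L − a)/(6EI) = 73942/EI
Flexibility coefficient — unit upward force at Y: δ_{YY} = L³/(3EI) = 820.1/EI.
With EI = 39000 kN·m²: δ_0 = 1.896 m and δ_{YY} = 0.021029 m/kN.
Compatibility — the beam at Y must follow the support down by 0.025 m: δ_0 − R_Y·δ_{YY} = 0.025, so R_Y = (1.896 − 0.025)/0.021029 = 88.97 kN.
Moment equilibrium about X: M_X = Σ(load moments about X) − R_Y·L = 1512 − 88.97×13.5 = 310.9 kN·m.

M_X = 310.9 kN·m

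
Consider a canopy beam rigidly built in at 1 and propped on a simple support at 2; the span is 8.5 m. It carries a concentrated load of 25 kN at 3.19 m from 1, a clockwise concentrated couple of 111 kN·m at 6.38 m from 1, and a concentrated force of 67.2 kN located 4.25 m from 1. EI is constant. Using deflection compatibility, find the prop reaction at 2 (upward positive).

Choose R_2 as the redundant. The primary structure is the cantilever fixed at 1.
Free-end deflection of the primary structure under the applied loading (downward +):
  point load 25 at a = 3.19: Pa²(3L − a)/(6EI) = 946/EI
  clockwise couple 111 at a = 6.38: M₀a(2L − a)/(2EI) = 3760/EI
  point load 67.2 at a = 4.25: Pa²(3L − a)/(6EI) = 4299/EI
  δ_0 = 9005/EI
Flexibility coefficient — unit upward force at 2: δ_{22} = L³/(3EI) = 204.7/EI.
The prop prevents deflection at 2: R_2 = δ_0/δ_{22} = 9005/204.7 = 43.99 kN.

R_2 = 43.99 kN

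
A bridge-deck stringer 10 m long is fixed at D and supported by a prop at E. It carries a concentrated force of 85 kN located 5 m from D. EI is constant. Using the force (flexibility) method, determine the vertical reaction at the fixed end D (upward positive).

Choose R_E as the redundant. The primary structure is the cantilever fixed at D.
Free-end deflection of the primary structure under the applied loading (downward +):
  point load 85 at a = 5: Pa²(3L − a)/(6EI) = 8854/EI
Flexibility coefficient — unit upward force at E: δ_{EE} = L³/(3EI) = 333.3/EI.
The prop prevents deflection at E: R_E = δ_0/δ_{EE} = 8854/333.3 = 26.56 kN.
Vertical equilibrium: R_D = ΣP − R_E = 85 − 26.56 = 58.44 kN.

R_D = 58.44 kN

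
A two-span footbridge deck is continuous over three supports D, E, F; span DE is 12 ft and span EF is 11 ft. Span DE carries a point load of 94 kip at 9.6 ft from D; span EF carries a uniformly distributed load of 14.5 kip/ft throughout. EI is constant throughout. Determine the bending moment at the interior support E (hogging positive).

M_E = 189.6 kip·ft

Insert a hinge at E; M_E is the redundant, and each span becomes simply supported.
Rotations at E on the released spans (each span's end-slope, ×1/EI):
  span DE: point load 94 at a = 9.6: Pab(L + a)/(6LEI) = 649.7/EI
  span EF: UDL 14.5: wL³/(24EI) = 804.1/EI
  relative rotation θ_0 = (649.7 + 804.1)/EI = 1454/EI
A unit hogging moment at E produces rotation L₁/(3EI) + L₂/(3EI) = 7.667/EI.
Slope continuity at E: θ_0 = M_E·7.667/EI, so M_E = 1454/7.667 = 189.6 kip·ft (hogging).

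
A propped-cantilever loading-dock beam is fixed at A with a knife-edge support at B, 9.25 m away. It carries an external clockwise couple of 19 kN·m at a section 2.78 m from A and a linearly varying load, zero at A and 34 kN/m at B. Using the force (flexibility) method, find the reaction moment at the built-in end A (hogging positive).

Choose R_B as the redundant. The primary structure is the cantilever fixed at A.
Primary-structure tip deflection at B by superposition:
  clockwise couple 19 at a = 2.78: M₀a(2L − a)/(2EI) = 415.2/EI
  triangular load, peak 34 at the free end: 11w₀L⁴/(120EI) = 22817/EI
  δ_0 = 23232/EI
Tip deflection under a unit load at B: L³/(3EI) = 263.8/EI.
The prop prevents deflection at B: R_B = δ_0/δ_{BB} = 23232/263.8 = 88.06 kN.
Moment equilibrium about A: M_A = Σ(load moments about A) − R_B·L = 988.7 − 88.06×9.25 = 174.1 kN·m.

M_A = 174.1 kN·m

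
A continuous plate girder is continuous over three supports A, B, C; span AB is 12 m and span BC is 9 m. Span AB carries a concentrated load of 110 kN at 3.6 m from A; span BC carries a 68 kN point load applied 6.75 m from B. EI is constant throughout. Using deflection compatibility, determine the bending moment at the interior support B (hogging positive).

M_B = 133.7 kN·m

Insert a hinge at B; M_B is the redundant, and each span becomes simply supported.
Rotations at B on the released spans (each span's end-slope, ×1/EI):
  span AB: point load 110 at a = 3.6: Pab(L + a)/(6LEI) = 720.7/EI
  span BC: point load 68 at a = 6.75: Pab(L + b)/(6LEI) = 215.2/EI
  relative rotation θ_0 = (720.7 + 215.2)/EI = 935.9/EI
A unit hogging moment at B produces rotation L₁/(3EI) + L₂/(3EI) = 7/EI.
Compatibility: M_B·(L₁+L₂)/(3EI) = θ_0, giving M_B = 133.7 kN·m (hogging).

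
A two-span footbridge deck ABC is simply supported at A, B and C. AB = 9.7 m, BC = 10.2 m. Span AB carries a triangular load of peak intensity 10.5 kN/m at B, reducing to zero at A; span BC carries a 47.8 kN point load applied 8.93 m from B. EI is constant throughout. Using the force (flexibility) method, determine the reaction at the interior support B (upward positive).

Insert a hinge at B; M_B is the redundant, and each span becomes simply supported.
Discontinuity in slope at B on the released structure — sum the simple-span end rotations:
  span AB: triangular load, peak 10.5: w₀L³/(45EI) = 213/EI
  span BC: point load 47.8 at a = 8.93: Pab(L + b)/(6LEI) = 101.6/EI
  relative rotation θ_0 = (213 + 101.6)/EI = 314.6/EI
A unit hogging moment at B produces rotation L₁/(3EI) + L₂/(3EI) = 6.633/EI.
Compatibility: M_B·(L₁+L₂)/(3EI) = θ_0, giving M_B = 47.42 kN·m (hogging).
Span AB, ΣM about A with M_B applied at B: R_B^{AB}·9.7 = 329.3 + 47.42, so R_B^{AB} = 38.84 kN and R_A = 50.92 − 38.84 = 12.09 kN.
Span BC, ΣM about C: R_B^{BC}·10.2 = 60.71 + 47.42, so R_B^{BC} = 10.6 kN and R_C = 47.8 − 10.6 = 37.2 kN.
R_B = 38.84 + 10.6 = 49.44 kN.

R_B = 49.44 kN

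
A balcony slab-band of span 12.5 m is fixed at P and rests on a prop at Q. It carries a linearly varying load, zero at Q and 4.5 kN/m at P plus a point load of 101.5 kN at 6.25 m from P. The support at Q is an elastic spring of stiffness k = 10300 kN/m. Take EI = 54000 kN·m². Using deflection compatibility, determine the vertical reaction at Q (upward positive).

Release the roller at Q. Primary structure: cantilever fixed at P.
Primary-structure tip deflection at Q by superposition:
  triangular load, peak 4.5 at the fixed end: w₀L⁴/(30EI) = 3662/EI
  point load 101.5 at a = 6.25: Pa²(3L − a)/(6EI) = 20650/EI
  δ_0 = 24312/EI
Tip deflection under a unit load at Q: L³/(3EI) = 651/EI.
With EI = 54000 kN·m²: δ_0 = 0.45023 m and δ_{QQ} = 0.012056 m/kN.
Compatibility — the spring shortens by R_Q/k under the reaction it provides: δ_0 − R_Q·δ_{QQ} = R_Q/k. With 1/k = 0.000097 m/kN, R_Q = δ_0 / (δ_{QQ} + 1/k) = 0.45023 / (0.012056 + 0.000097) = 37.05 kN.

R_Q = 37.05 kN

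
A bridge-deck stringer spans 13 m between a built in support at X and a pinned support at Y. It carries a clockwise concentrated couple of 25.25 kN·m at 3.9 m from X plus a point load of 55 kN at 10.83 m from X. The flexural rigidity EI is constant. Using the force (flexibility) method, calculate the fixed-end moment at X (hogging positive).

Remove the prop at Y; the released (primary) structure is a cantilever built in at X.
Primary-structure tip deflection at Y by superposition:
  clockwise couple 25.25 at a = 3.9: M₀a(2L − a)/(2EI) = 1088/EI
  point load 55 at a = 10.83: Pa²(3L − a)/(6EI) = 30287/EI
  δ_0 = 31375/EI
Flexibility coefficient — unit upward force at Y: δ_{YY} = L³/(3EI) = 732.3/EI.
Compatibility at Y: δ_0 − R_Y·δ_{YY} = 0, so R_Y = 31375/732.3 = 42.84 kN.
Moment equilibrium about X: M_X = Σ(load moments about X) − R_Y·L = 620.9 − 42.84×13 = 63.95 kN·m.

M_X = 63.95 kN·m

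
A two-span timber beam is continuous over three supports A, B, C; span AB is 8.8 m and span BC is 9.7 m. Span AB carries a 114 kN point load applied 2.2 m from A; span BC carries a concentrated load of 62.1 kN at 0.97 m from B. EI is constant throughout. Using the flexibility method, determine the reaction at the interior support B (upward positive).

R_B = 102.4 kN

Take M_B as the redundant. Released structure: two simple spans AB and BC with a hinge at B.
Rotations at B on the released spans (each span's end-slope, ×1/EI):
  span AB: point load 114 at a = 2.2: Pab(L + a)/(6LEI) = 344.9/EI
  span BC: point load 62.1 at a = 0.97: Pab(L + b)/(6LEI) = 166.5/EI
  relative rotation θ_0 = (344.9 + 166.5)/EI = 511.4/EI
A unit hogging moment at B produces rotation L₁/(3EI) + L₂/(3EI) = 6.167/EI.
Compatibility: M_B·(L₁+L₂)/(3EI) = θ_0, giving M_B = 82.93 kN·m (hogging).
Span AB, ΣM about A with M_B applied at B: R_B^{AB}·8.8 = 250.8 + 82.93, so R_B^{AB} = 37.92 kN and R_A = 114 − 37.92 = 76.08 kN.
Span BC, ΣM about C: R_B^{BC}·9.7 = 542.1 + 82.93, so R_B^{BC} = 64.44 kN and R_C = 62.1 − 64.44 = -2.339 kN.
R_B = 37.92 + 64.44 = 102.4 kN.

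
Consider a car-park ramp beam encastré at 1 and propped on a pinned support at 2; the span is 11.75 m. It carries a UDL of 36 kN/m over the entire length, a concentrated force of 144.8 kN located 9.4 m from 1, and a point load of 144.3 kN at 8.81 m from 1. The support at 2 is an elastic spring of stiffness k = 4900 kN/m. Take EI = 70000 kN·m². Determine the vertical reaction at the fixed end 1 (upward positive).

R_1 = 369.3 kN

Take the reaction at 2 as the redundant and release it; the primary structure is a cantilever fixed at 1.
Free-end deflection of the primary structure under the applied loading (downward +):
  UDL 36: wL⁴/(8EI) = 85776/EI
  point load 144.8 at a = 9.4: Pa²(3L − a)/(6EI) = 55123/EI
  point load 144.3 at a = 8.81: Pa²(3L − a)/(6EI) = 49355/EI
  δ_0 = 190253/EI
Tip deflection under a unit load at 2: L³/(3EI) = 540.7/EI.
With EI = 70000 kN·m²: δ_0 = 2.7179 m and δ_{22} = 0.007725 m/kN.
Compatibility — the spring shortens by R_2/k under the reaction it provides: δ_0 − R_2·δ_{22} = R_2/k. With 1/k = 0.000204 m/kN, R_2 = δ_0 / (δ_{22} + 1/k) = 2.7179 / (0.007725 + 0.000204) = 342.8 kN.
Vertical equilibrium: R_1 = ΣP − R_2 = 712.1 − 342.8 = 369.3 kN.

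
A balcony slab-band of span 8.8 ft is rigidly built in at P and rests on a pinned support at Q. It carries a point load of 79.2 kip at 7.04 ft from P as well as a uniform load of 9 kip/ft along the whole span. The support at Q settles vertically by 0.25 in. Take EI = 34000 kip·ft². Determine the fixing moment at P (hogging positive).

Remove the prop at Q; the released (primary) structure is a cantilever built in at P.
Free-end deflection of the primary structure under the applied loading (downward +):
  point load 79.2 at a = 7.04: Pa²(3L − a)/(6EI) = 12666/EI
  UDL 9: wL⁴/(8EI) = 6747/EI
  δ_0 = 19412/EI
Tip deflection under a unit load at Q: L³/(3EI) = 227.2/EI.
With EI = 34000 kip·ft²: δ_0 = 0.57095 ft and δ_{QQ} = 0.006681 ft/kip.
Compatibility — the beam at Q must follow the support down by 0.02083 ft: δ_0 − R_Q·δ_{QQ} = 0.02083, so R_Q = (0.57095 − 0.02083)/0.006681 = 82.34 kip.
Moment equilibrium about P: M_P = Σ(load moments about P) − R_Q·L = 906 − 82.34×8.8 = 181.5 kip·ft.

M_P = 181.5 kip·ft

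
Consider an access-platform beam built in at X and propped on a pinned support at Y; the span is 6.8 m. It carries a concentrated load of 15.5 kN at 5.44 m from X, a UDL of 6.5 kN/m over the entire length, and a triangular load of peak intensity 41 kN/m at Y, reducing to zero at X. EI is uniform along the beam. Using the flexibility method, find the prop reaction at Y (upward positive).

R_Y = 104.2 kN

Take the reaction at Y as the redundant and release it; the primary structure is a cantilever fixed at X.
Deflection at Y on the released cantilever, summing each load's contribution:
  point load 15.5 at a = 5.44: Pa²(3L − a)/(6EI) = 1144/EI
  UDL 6.5: wL⁴/(8EI) = 1737/EI
  triangular load, peak 41 at the free end: 11w₀L⁴/(120EI) = 8036/EI
  δ_0 = 10917/EI
Tip deflection under a unit load at Y: L³/(3EI) = 104.8/EI.
The prop prevents deflection at Y: R_Y = δ_0/δ_{YY} = 10917/104.8 = 104.2 kN.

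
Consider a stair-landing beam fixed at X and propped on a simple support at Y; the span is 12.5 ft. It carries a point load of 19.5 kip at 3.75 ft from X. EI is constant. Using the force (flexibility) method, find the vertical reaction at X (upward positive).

Release the roller at Y. Primary structure: cantilever fixed at X.
Deflection at Y on the released cantilever, summing each load's contribution:
  point load 19.5 at a = 3.75: Pa²(3L − a)/(6EI) = 1542/EI
Flexibility coefficient — unit upward force at Y: δ_{YY} = L³/(3EI) = 651/EI.
Compatibility at Y: δ_0 − R_Y·δ_{YY} = 0, so R_Y = 1542/651 = 2.369 kip.
Vertical equilibrium: R_X = ΣP − R_Y = 19.5 − 2.369 = 17.13 kip.

R_X = 17.13 kip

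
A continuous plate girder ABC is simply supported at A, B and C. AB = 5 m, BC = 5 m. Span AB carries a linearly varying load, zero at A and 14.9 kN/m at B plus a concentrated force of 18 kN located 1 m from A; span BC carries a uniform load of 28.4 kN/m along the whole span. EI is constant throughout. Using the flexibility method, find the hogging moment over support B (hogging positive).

Take M_B as the redundant. Released structure: two simple spans AB and BC with a hinge at B.
End slopes at the hinge B, treating each span as simply supported:
  span AB: triangular load, peak 14.9: w₀L³/(45EI) = 41.39/EI
  span AB: point load 18 at a = 1: Pab(L + a)/(6LEI) = 14.4/EI
  span BC: UDL 28.4: wL³/(24EI) = 147.9/EI
  relative rotation θ_0 = (55.79 + 147.9)/EI = 203.7/EI
A unit hogging moment at B produces rotation L₁/(3EI) + L₂/(3EI) = 3.333/EI.
Compatibility: M_B·(L₁+L₂)/(3EI) = θ_0, giving M_B = 61.11 kN·m (hogging).

M_B = 61.11 kN·m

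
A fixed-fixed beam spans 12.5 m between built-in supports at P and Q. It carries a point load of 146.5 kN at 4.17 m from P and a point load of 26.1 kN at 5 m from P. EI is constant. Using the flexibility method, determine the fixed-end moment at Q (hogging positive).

M_Q = 167.1 kN·m

Release both end moments; the primary structure is a simply-supported span PQ with redundants M_P and M_Q.
Simple-span end rotations at P and Q under the given loads:
  at P: point load 146.5 at a = 4.17: Pab(L + b)/(6LEI) = 1413/EI
  at Q: point load 146.5 at a = 4.17: Pab(L + a)/(6LEI) = 1131/EI
  at P: point load 26.1 at a = 5: Pab(L + b)/(6LEI) = 261/EI
  at Q: point load 26.1 at a = 5: Pab(L + a)/(6LEI) = 228.4/EI
  θ_P0 = 1674/EI,  θ_Q0 = 1359/EI
Flexibility coefficients: a unit moment at one end gives L/(3EI) there and L/(6EI) at the far end, so f₁₁ = f₂₂ = 4.167/EI and f₁₂ = f₂₁ = 2.083/EI.
Compatibility — zero rotation at each built-in end:
  4.167 M_P + 2.083 M_Q = 1674
  2.083 M_P + 4.167 M_Q = 1359
Solving the pair gives M_P = 318.3 kN·m and M_Q = 167.1 kN·m (hogging).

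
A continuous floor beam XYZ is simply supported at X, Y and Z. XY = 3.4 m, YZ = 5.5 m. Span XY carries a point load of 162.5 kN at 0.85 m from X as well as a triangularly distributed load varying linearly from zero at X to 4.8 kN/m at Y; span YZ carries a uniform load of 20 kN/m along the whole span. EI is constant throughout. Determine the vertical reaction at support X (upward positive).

Release continuity at Y by inserting a hinge; the redundant is the internal moment M_Y. The primary structure is two simply-supported spans XY and YZ.
Rotations at Y on the released spans (each span's end-slope, ×1/EI):
  span XY: point load 162.5 at a = 0.85: Pab(L + a)/(6LEI) = 73.38/EI
  span XY: triangular load, peak 4.8: w₀L³/(45EI) = 4.192/EI
  span YZ: UDL 20: wL³/(24EI) = 138.6/EI
  relative rotation θ_0 = (77.57 + 138.6)/EI = 216.2/EI
A unit hogging moment at Y produces rotation L₁/(3EI) + L₂/(3EI) = 2.967/EI.
Compatibility: M_Y·(L₁+L₂)/(3EI) = θ_0, giving M_Y = 72.88 kN·m (hogging).
Span XY, ΣM about X with M_Y applied at Y: R_Y^{XY}·3.4 = 156.6 + 72.88, so R_Y^{XY} = 67.5 kN and R_X = 170.7 − 67.5 = 103.2 kN.

R_X = 103.2 kN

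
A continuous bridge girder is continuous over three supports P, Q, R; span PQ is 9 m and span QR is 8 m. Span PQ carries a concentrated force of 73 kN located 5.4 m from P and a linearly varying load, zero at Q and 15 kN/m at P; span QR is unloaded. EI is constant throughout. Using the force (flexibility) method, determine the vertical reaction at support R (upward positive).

R_R = -13.04 kN

Take M_Q as the redundant. Released structure: two simple spans PQ and QR with a hinge at Q.
End slopes at the hinge Q, treating each span as simply supported:
  span PQ: point load 73 at a = 5.4: Pab(L + a)/(6LEI) = 378.4/EI
  span PQ: triangular load, peak 15: 7w₀L³/(360EI) = 212.6/EI
  relative rotation θ_0 = (591.1 + 0)/EI = 591.1/EI
A unit hogging moment at Q produces rotation L₁/(3EI) + L₂/(3EI) = 5.667/EI.
Compatibility: M_Q·(L₁+L₂)/(3EI) = θ_0, giving M_Q = 104.3 kN·m (hogging).
Span QR, ΣM about R: R_Q^{QR}·8 = 0 + 104.3, so R_Q^{QR} = 13.04 kN and R_R = 0 − 13.04 = -13.04 kN.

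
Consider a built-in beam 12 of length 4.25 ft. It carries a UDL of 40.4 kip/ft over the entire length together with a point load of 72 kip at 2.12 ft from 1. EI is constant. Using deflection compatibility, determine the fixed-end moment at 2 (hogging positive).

Take the two fixed-end moments M_1, M_2 as redundants; the released structure is the simple span 12.
End rotations of the released simple span under the applied load (×1/EI):
  at 1: UDL 40.4: wL³/(24EI) = 129.2/EI
  at 2: UDL 40.4: wL³/(24EI) = 129.2/EI
  at 1: point load 72 at a = 2.12: Pab(L + b)/(6LEI) = 81.34/EI
  at 2: point load 72 at a = 2.12: Pab(L + a)/(6LEI) = 81.22/EI
  θ_10 = 210.6/EI,  θ_20 = 210.4/EI
Flexibility coefficients: a unit moment at one end gives L/(3EI) there and L/(6EI) at the far end, so f₁₁ = f₂₂ = 1.417/EI and f₁₂ = f₂₁ = 0.7083/EI.
Compatibility — zero rotation at each built-in end:
  1.417 M_1 + 0.7083 M_2 = 210.6
  0.7083 M_1 + 1.417 M_2 = 210.4
Solving the pair gives M_1 = 99.15 kip·ft and M_2 = 98.97 kip·ft (hogging).

M_2 = 98.97 kip·ft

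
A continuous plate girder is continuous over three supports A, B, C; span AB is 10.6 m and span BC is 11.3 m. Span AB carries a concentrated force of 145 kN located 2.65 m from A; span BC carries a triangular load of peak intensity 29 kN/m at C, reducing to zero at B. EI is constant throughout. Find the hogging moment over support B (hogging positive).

Insert a hinge at B; M_B is the redundant, and each span becomes simply supported.
End slopes at the hinge B, treating each span as simply supported:
  span AB: point load 145 at a = 2.65: Pab(L + a)/(6LEI) = 636.4/EI
  span BC: triangular load, peak 29: 7w₀L³/(360EI) = 813.6/EI
  relative rotation θ_0 = (636.4 + 813.6)/EI = 1450/EI
A unit hogging moment at B produces rotation L₁/(3EI) + L₂/(3EI) = 7.3/EI.
Slope continuity at B: θ_0 = M_B·7.3/EI, so M_B = 1450/7.3 = 198.6 kN·m (hogging).

M_B = 198.6 kN·m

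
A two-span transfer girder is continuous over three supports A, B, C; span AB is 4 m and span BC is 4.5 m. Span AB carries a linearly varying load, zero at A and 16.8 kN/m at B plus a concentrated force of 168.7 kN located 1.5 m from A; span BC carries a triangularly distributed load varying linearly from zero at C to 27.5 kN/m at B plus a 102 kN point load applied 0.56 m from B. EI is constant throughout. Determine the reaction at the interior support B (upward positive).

R_B = 265.4 kN

Take M_B as the redundant. Released structure: two simple spans AB and BC with a hinge at B.
Rotations at B on the released spans (each span's end-slope, ×1/EI):
  span AB: triangular load, peak 16.8: w₀L³/(45EI) = 23.89/EI
  span AB: point load 168.7 at a = 1.5: Pab(L + a)/(6LEI) = 145/EI
  span BC: triangular load, peak 27.5: w₀L³/(45EI) = 55.69/EI
  span BC: point load 102 at a = 0.56: Pab(L + b)/(6LEI) = 70.35/EI
  relative rotation θ_0 = (168.9 + 126)/EI = 294.9/EI
A unit hogging moment at B produces rotation L₁/(3EI) + L₂/(3EI) = 2.833/EI.
Slope continuity at B: θ_0 = M_B·2.833/EI, so M_B = 294.9/2.833 = 104.1 kN·m (hogging).
Span AB, ΣM about A with M_B applied at B: R_B^{AB}·4 = 342.6 + 104.1, so R_B^{AB} = 111.7 kN and R_A = 202.3 − 111.7 = 90.62 kN.
Span BC, ΣM about C: R_B^{BC}·4.5 = 587.5 + 104.1, so R_B^{BC} = 153.7 kN and R_C = 163.9 − 153.7 = 10.19 kN.
R_B = 111.7 + 153.7 = 265.4 kN.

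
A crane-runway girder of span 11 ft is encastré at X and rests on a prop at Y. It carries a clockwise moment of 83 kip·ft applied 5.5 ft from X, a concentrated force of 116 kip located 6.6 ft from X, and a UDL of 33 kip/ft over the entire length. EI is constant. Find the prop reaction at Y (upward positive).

Take the reaction at Y as the redundant and release it; the primary structure is a cantilever fixed at X.
Deflection at Y on the released cantilever, summing each load's contribution:
  clockwise couple 83 at a = 5.5: M₀a(2L − a)/(2EI) = 3766/EI
  point load 116 at a = 6.6: Pa²(3L − a)/(6EI) = 22233/EI
  UDL 33: wL⁴/(8EI) = 60394/EI
  δ_0 = 86393/EI
Tip deflection under a unit load at Y: L³/(3EI) = 443.7/EI.
The prop prevents deflection at Y: R_Y = δ_0/δ_{YY} = 86393/443.7 = 194.7 kip.

R_Y = 194.7 kip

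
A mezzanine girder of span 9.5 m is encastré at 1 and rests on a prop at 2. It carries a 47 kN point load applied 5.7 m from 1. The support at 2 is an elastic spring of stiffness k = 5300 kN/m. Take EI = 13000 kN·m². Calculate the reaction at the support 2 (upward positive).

R_2 = 20.13 kN

Remove the prop at 2; the released (primary) structure is a cantilever built in at 1.
Primary-structure tip deflection at 2 by superposition:
  point load 47 at a = 5.7: Pa²(3L − a)/(6EI) = 5803/EI
Tip deflection under a unit load at 2: L³/(3EI) = 285.8/EI.
With EI = 13000 kN·m²: δ_0 = 0.44636 m and δ_{22} = 0.021984 m/kN.
Compatibility — the spring shortens by R_2/k under the reaction it provides: δ_0 − R_2·δ_{22} = R_2/k. With 1/k = 0.000189 m/kN, R_2 = δ_0 / (δ_{22} + 1/k) = 0.44636 / (0.021984 + 0.000189) = 20.13 kN.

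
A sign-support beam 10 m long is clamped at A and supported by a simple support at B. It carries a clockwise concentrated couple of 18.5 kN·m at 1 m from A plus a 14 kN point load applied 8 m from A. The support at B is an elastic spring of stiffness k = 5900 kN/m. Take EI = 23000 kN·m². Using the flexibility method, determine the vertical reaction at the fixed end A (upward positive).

Choose R_B as the redundant. The primary structure is the cantilever fixed at A.
Primary-structure tip deflection at B by superposition:
  clockwise couple 18.5 at a = 1: M₀a(2L − a)/(2EI) = 175.8/EI
  point load 14 at a = 8: Pa²(3L − a)/(6EI) = 3285/EI
  δ_0 = 3461/EI
Tip deflection under a unit load at B: L³/(3EI) = 333.3/EI.
With EI = 23000 kN·m²: δ_0 = 0.15048 m and δ_{BB} = 0.014493 m/kN.
Compatibility — the spring shortens by R_B/k under the reaction it provides: δ_0 − R_B·δ_{BB} = R_B/k. With 1/k = 0.000169 m/kN, R_B = δ_0 / (δ_{BB} + 1/k) = 0.15048 / (0.014493 + 0.000169) = 10.26 kN.
Vertical equilibrium: R_A = ΣP − R_B = 14 − 10.26 = 3.737 kN.

R_A = 3.737 kN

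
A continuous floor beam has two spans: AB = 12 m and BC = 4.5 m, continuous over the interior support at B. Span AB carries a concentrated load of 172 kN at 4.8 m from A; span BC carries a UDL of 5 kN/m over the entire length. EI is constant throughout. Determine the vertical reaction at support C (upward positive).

R_C = -45.56 kN

Take M_B as the redundant. Released structure: two simple spans AB and BC with a hinge at B.
End slopes at the hinge B, treating each span as simply supported:
  span AB: point load 172 at a = 4.8: Pab(L + a)/(6LEI) = 1387/EI
  span BC: UDL 5: wL³/(24EI) = 18.98/EI
  relative rotation θ_0 = (1387 + 18.98)/EI = 1406/EI
A unit hogging moment at B produces rotation L₁/(3EI) + L₂/(3EI) = 5.5/EI.
Compatibility: M_B·(L₁+L₂)/(3EI) = θ_0, giving M_B = 255.6 kN·m (hogging).
Span BC, ΣM about C: R_B^{BC}·4.5 = 50.62 + 255.6, so R_B^{BC} = 68.06 kN and R_C = 22.5 − 68.06 = -45.56 kN.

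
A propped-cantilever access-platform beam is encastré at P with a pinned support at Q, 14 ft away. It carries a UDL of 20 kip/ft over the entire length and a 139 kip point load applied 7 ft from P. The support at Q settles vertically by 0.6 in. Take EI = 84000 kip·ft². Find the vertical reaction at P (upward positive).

Remove the prop at Q; the released (primary) structure is a cantilever built in at P.
Deflection at Q on the released cantilever, summing each load's contribution:
  UDL 20: wL⁴/(8EI) = 96040/EI
  point load 139 at a = 7: Pa²(3L − a)/(6EI) = 39731/EI
  δ_0 = 135771/EI
Flexibility coefficient — unit upward force at Q: δ_{QQ} = L³/(3EI) = 914.7/EI.
With EI = 84000 kip·ft²: δ_0 = 1.6163 ft and δ_{QQ} = 0.010889 ft/kip.
Compatibility — the beam at Q must follow the support down by 0.05 ft: δ_0 − R_Q·δ_{QQ} = 0.05, so R_Q = (1.6163 − 0.05)/0.010889 = 143.8 kip.
Vertical equilibrium: R_P = ΣP − R_Q = 419 − 143.8 = 275.2 kip.

R_P = 275.2 kip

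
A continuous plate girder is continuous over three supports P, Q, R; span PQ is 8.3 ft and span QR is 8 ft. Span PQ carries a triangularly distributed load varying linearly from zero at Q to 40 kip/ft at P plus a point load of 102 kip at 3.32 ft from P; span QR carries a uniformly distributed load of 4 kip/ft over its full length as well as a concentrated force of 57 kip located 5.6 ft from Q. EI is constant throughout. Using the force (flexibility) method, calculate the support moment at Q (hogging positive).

M_Q = 200.5 kip·ft

Take M_Q as the redundant. Released structure: two simple spans PQ and QR with a hinge at Q.
Rotations at Q on the released spans (each span's end-slope, ×1/EI):
  span PQ: triangular load, peak 40: 7w₀L³/(360EI) = 444.7/EI
  span PQ: point load 102 at a = 3.32: Pab(L + a)/(6LEI) = 393.5/EI
  span QR: UDL 4: wL³/(24EI) = 85.33/EI
  span QR: point load 57 at a = 5.6: Pab(L + b)/(6LEI) = 166/EI
  relative rotation θ_0 = (838.2 + 251.3)/EI = 1090/EI
A unit hogging moment at Q produces rotation L₁/(3EI) + L₂/(3EI) = 5.433/EI.
Compatibility: M_Q·(L₁+L₂)/(3EI) = θ_0, giving M_Q = 200.5 kip·ft (hogging).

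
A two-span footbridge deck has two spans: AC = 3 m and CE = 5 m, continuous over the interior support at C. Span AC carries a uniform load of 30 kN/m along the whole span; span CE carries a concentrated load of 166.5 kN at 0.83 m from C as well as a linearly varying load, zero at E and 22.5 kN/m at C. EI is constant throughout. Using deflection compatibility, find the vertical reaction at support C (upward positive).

Insert a hinge at C; M_C is the redundant, and each span becomes simply supported.
Rotations at C on the released spans (each span's end-slope, ×1/EI):
  span AC: UDL 30: wL³/(24EI) = 33.75/EI
  span CE: point load 166.5 at a = 0.83: Pab(L + b)/(6LEI) = 176.1/EI
  span CE: triangular load, peak 22.5: w₀L³/(45EI) = 62.5/EI
  relative rotation θ_0 = (33.75 + 238.6)/EI = 272.4/EI
A unit hogging moment at C produces rotation L₁/(3EI) + L₂/(3EI) = 2.667/EI.
Compatibility: M_C·(L₁+L₂)/(3EI) = θ_0, giving M_C = 102.1 kN·m (hogging).
Span AC, ΣM about A with M_C applied at C: R_C^{AC}·3 = 135 + 102.1, so R_C^{AC} = 79.05 kN and R_A = 90 − 79.05 = 10.95 kN.
Span CE, ΣM about E: R_C^{CE}·5 = 881.8 + 102.1, so R_C^{CE} = 196.8 kN and R_E = 222.8 − 196.8 = 25.96 kN.
R_C = 79.05 + 196.8 = 275.8 kN.

R_C = 275.8 kN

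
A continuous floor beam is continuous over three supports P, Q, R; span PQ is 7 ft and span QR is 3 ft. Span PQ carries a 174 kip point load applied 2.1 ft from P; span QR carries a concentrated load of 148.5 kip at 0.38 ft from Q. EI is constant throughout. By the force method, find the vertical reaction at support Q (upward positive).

Insert a hinge at Q; M_Q is the redundant, and each span becomes simply supported.
End slopes at the hinge Q, treating each span as simply supported:
  span PQ: point load 174 at a = 2.1: Pab(L + a)/(6LEI) = 387.9/EI
  span QR: point load 148.5 at a = 0.38: Pab(L + b)/(6LEI) = 46.16/EI
  relative rotation θ_0 = (387.9 + 46.16)/EI = 434.1/EI
A unit hogging moment at Q produces rotation L₁/(3EI) + L₂/(3EI) = 3.333/EI.
Slope continuity at Q: θ_0 = M_Q·3.333/EI, so M_Q = 434.1/3.333 = 130.2 kip·ft (hogging).
Span PQ, ΣM about P with M_Q applied at Q: R_Q^{PQ}·7 = 365.4 + 130.2, so R_Q^{PQ} = 70.8 kip and R_P = 174 − 70.8 = 103.2 kip.
Span QR, ΣM about R: R_Q^{QR}·3 = 389.1 + 130.2, so R_Q^{QR} = 173.1 kip and R_R = 148.5 − 173.1 = -24.6 kip.
R_Q = 70.8 + 173.1 = 243.9 kip.

R_Q = 243.9 kip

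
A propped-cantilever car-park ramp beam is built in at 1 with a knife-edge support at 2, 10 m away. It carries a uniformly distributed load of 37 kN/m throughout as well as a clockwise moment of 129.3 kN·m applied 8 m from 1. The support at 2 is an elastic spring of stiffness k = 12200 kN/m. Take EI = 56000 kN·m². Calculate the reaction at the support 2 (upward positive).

Release the roller at 2. Primary structure: cantilever fixed at 1.
Free-end deflection of the primary structure under the applied loading (downward +):
  UDL 37: wL⁴/(8EI) = 46250/EI
  clockwise couple 129.3 at a = 8: M₀a(2L − a)/(2EI) = 6206/EI
  δ_0 = 52456/EI
Flexibility coefficient — unit upward force at 2: δ_{22} = L³/(3EI) = 333.3/EI.
With EI = 56000 kN·m²: δ_0 = 0.93672 m and δ_{22} = 0.005952 m/kN.
Compatibility — the spring shortens by R_2/k under the reaction it provides: δ_0 − R_2·δ_{22} = R_2/k. With 1/k = 0.000082 m/kN, R_2 = δ_0 / (δ_{22} + 1/k) = 0.93672 / (0.005952 + 0.000082) = 155.2 kN.

R_2 = 155.2 kN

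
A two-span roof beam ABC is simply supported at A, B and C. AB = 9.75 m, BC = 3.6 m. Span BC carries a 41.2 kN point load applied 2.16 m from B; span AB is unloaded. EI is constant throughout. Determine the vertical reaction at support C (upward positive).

R_C = 22.85 kN

Take M_B as the redundant. Released structure: two simple spans AB and BC with a hinge at B.
Discontinuity in slope at B on the released structure — sum the simple-span end rotations:
  span BC: point load 41.2 at a = 2.16: Pab(L + b)/(6LEI) = 29.9/EI
  relative rotation θ_0 = (0 + 29.9)/EI = 29.9/EI
A unit hogging moment at B produces rotation L₁/(3EI) + L₂/(3EI) = 4.45/EI.
Slope continuity at B: θ_0 = M_B·4.45/EI, so M_B = 29.9/4.45 = 6.719 kN·m (hogging).
Span BC, ΣM about C: R_B^{BC}·3.6 = 59.33 + 6.719, so R_B^{BC} = 18.35 kN and R_C = 41.2 − 18.35 = 22.85 kN.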